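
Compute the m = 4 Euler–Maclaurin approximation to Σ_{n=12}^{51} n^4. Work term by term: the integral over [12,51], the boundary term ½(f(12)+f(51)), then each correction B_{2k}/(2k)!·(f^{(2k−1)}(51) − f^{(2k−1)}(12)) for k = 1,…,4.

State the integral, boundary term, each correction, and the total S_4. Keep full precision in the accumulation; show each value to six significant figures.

∫_12^51 x^4 dx evaluates to 6.89553e+07.
½[f(12) + f(51)] = ½[20736.0 + 6.76520e+06] = 3.39297e+06.
Integral + boundary = 7.23483e+07.
k=1: B_{2}/(2)! × [f^{(1)}(51) − f^{(1)}(12)] = 1/12 × (530604 − 6912.00) = 43641.0.
After k=1: 7.23919e+07.
k=2: B_{4}/(4)! × [f^{(3)}(51) − f^{(3)}(12)] = −1/720 × (1224.00 − 288.000) = -1.30000.
After k=2: 7.23919e+07.
k=3: B_{6}/(6)! × [f^{(5)}(51) − f^{(5)}(12)] = 1/30240 × (0.00000 − 0.00000) = 0.00000.
After k=3: 7.23919e+07.
k=4: B_{8}/(8)! × [f^{(7)}(51) − f^{(7)}(12)] = −1/1209600 × (0.00000 − 0.00000) = 0.00000.

S_4 ≈ 7.23919e+07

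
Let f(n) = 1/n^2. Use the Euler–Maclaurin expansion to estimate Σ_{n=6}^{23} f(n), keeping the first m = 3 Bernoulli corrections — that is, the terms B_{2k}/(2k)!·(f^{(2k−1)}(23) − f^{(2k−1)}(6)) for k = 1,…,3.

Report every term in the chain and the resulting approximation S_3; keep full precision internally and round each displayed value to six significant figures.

S_3 ≈ 0.138776

∫_6^23 1/x^2 dx evaluates to 0.123188.
Endpoint term: (f(6) + f(23))/2 = (0.0277778 + 0.00189036)/2 = 0.0148341.
Running total after boundary: 0.138022.
k=1: B_{2}/(2)! × [f^{(1)}(23) − f^{(1)}(6)] = 1/12 × (-0.000164379 − (-0.00925926)) = 0.000757907.
Running total after k=1: 0.138780.
k=2: B_{4}/(4)! × [f^{(3)}(23) − f^{(3)}(6)] = −1/720 × (-3.72883e-06 − (-0.00308642)) = -4.28152e-06.
Running total after k=2: 0.138776.
k=3: B_{6}/(6)! × [f^{(5)}(23) − f^{(5)}(6)] = 1/30240 × (-2.11465e-07 − (-0.00257202)) = 8.50465e-08.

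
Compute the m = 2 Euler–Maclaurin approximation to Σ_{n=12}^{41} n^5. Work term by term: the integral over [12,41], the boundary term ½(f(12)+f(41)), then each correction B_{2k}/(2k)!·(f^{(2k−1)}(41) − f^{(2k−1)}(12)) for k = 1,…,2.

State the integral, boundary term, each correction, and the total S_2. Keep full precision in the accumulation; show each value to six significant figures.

∫_12^41 x^5 dx evaluates to 7.91186e+08.
Boundary: ½(f(12) + f(41)) = ½(248832 + 1.15856e+08) = 5.80525e+07.
Integral + boundary = 8.49239e+08.
Order-1 term: 1/12 · (1.41288e+07 − 103680) = 1.16876e+06.
After k=1: 8.50408e+08.
Order-2 term: −1/720 · (100860 − 8640.00) = -128.083.

S_2 ≈ 8.50408e+08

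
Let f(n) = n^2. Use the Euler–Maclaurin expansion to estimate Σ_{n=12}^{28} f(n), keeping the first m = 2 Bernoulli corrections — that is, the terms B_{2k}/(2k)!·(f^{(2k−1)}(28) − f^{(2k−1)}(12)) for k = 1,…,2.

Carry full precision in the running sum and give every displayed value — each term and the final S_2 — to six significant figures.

S_2 ≈ 7208.00

The integral term ∫_12^28 x^2 dx = 6741.33.
Endpoint term: (f(12) + f(28))/2 = (144.000 + 784.000)/2 = 464.000.
Integral + boundary = 7205.33.
k=1: B_{2}/(2)! × [f^{(1)}(28) − f^{(1)}(12)] = 1/12 × (56.0000 − 24.0000) = 2.66667.
Partial sum through k=1: 7208.00.
k=2: B_{4}/(4)! × [f^{(3)}(28) − f^{(3)}(12)] = −1/720 × (0.00000 − 0.00000) = 0.00000.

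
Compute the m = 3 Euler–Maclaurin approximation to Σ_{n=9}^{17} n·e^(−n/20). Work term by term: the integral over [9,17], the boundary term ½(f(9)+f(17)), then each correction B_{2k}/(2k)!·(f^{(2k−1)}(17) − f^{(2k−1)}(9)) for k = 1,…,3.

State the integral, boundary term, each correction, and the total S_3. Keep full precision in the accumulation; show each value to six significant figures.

The integral term ∫_9^17 x·e^(−x/20) dx = 53.5373.
½[f(9) + f(17)] = ½[5.73865 + 7.26605] = 6.50235.
Integral + boundary = 60.0396.
Order-1 term: 1/12 · (0.0641122 − 0.350695) = -0.0238819.
After k=1: 60.0157.
Order-2 term: −1/720 · (0.00229736 − 0.00406488) = 2.45489e-06.
After k=2: 60.0158.
Order-3 term: 1/30240 · (1.10861e-05 − 1.81326e-05) = -2.33018e-10.

S_3 ≈ 60.0158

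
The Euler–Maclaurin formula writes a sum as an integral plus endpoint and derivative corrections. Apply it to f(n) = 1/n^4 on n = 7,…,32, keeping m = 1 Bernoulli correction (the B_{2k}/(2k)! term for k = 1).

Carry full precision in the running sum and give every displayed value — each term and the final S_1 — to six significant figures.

The integral term ∫_7^32 1/x^4 dx = 0.000961645.
Boundary: ½(f(7) + f(32)) = ½(0.000416493 + 9.53674e-07) = 0.000208723.
So far: 0.00117037.
Correction k=1: B_{2}/2! · (f^{(1)}(32) − f^{(1)}(7)) = 1/12 · (-1.19209e-07 − (-0.000237996)) = 1.98231e-05.

S_1 ≈ 0.00119019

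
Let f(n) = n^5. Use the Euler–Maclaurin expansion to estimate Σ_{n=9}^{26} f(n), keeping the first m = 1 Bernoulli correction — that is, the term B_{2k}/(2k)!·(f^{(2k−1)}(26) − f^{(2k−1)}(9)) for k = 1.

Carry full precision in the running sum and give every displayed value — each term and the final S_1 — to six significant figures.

The integral term ∫_9^26 x^5 dx = 5.13974e+07.
Boundary: ½(f(9) + f(26)) = ½(59049.0 + 1.18814e+07) = 5.97021e+06.
Running total after boundary: 5.73676e+07.
Order-1 term: 1/12 · (2.28488e+06 − 32805.0) = 187673.

S_1 ≈ 5.75553e+07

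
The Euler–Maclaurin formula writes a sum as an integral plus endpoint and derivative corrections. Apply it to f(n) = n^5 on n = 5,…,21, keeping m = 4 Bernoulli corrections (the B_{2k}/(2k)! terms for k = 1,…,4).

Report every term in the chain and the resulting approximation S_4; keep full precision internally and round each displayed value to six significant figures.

S_4 ≈ 1.64161e+07

∫_5^21 x^5 dx evaluates to 1.42917e+07.
Endpoint term: (f(5) + f(21))/2 = (3125.00 + 4.08410e+06)/2 = 2.04361e+06.
Running total after boundary: 1.63354e+07.
Order-1 term: 1/12 · (972405 − 3125.00) = 80773.3.
Partial sum through k=1: 1.64161e+07.
Order-2 term: −1/720 · (26460.0 − 1500.00) = -34.6667.
Partial sum through k=2: 1.64161e+07.
Order-3 term: 1/30240 · (120.000 − 120.000) = 0.00000.
Partial sum through k=3: 1.64161e+07.
Order-4 term: −1/1209600 · (0.00000 − 0.00000) = 0.00000.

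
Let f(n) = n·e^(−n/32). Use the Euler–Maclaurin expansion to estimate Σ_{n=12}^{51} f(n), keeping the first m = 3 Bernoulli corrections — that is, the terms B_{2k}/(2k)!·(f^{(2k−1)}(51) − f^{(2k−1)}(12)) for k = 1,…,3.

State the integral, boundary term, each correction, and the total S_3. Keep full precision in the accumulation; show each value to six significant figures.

S_3 ≈ 437.363

The integral term ∫_12^51 x·e^(−x/32) dx = 428.104.
Boundary: ½(f(12) + f(51)) = ½(8.24747 + 10.3613) = 9.30437.
Integral + boundary = 437.409.
Order-1 term: 1/12 · (-0.120628 − 0.429556) = -0.0458486.
Running total after k=1: 437.363.
Order-2 term: −1/720 · (0.000279001 − 0.00176185) = 2.05951e-06.
Running total after k=2: 437.363.
Order-3 term: 1/30240 · (6.59963e-07 − 3.03146e-06) = -7.84224e-11.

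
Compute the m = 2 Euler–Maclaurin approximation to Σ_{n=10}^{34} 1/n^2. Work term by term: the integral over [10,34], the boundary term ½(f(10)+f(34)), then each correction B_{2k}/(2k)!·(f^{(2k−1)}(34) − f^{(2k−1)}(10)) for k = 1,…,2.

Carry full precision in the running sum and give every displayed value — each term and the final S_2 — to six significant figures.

∫_10^34 1/x^2 dx evaluates to 0.0705882.
Boundary: ½(f(10) + f(34)) = ½(0.0100000 + 0.000865052) = 0.00543253.
So far: 0.0760208.
k=1: B_{2}/(2)! × [f^{(1)}(34) − f^{(1)}(10)] = 1/12 × (-5.08854e-05 − (-0.00200000)) = 0.000162426.
After k=1: 0.0761832.
k=2: B_{4}/(4)! × [f^{(3)}(34) − f^{(3)}(10)] = −1/720 × (-5.28222e-07 − (-0.000240000)) = -3.32600e-07.

S_2 ≈ 0.0761829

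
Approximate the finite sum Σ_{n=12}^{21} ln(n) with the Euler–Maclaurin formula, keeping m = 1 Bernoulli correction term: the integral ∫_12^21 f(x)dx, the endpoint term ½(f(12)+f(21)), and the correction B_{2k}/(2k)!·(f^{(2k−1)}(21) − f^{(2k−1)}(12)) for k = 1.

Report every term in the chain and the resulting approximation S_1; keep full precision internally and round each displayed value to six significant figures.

S_1 ≈ 27.8778

Integral: ∫_12^21 ln(x) dx = 25.1161.
½[f(12) + f(21)] = ½[2.48491 + 3.04452] = 2.76471.
Integral + boundary = 27.8808.
Order-1 term: 1/12 · (0.0476190 − 0.0833333) = -0.00297619.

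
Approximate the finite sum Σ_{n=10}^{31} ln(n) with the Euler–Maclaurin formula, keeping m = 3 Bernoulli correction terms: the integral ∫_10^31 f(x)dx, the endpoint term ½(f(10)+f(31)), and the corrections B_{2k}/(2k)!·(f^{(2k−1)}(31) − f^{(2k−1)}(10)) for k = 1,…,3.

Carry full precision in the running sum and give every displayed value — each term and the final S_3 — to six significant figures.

S_3 ≈ 65.2904

∫_10^31 ln(x) dx evaluates to 62.4278.
Endpoint term: (f(10) + f(31))/2 = (2.30259 + 3.43399)/2 = 2.86829.
Running total after boundary: 65.2960.
Order-1 term: 1/12 · (0.0322581 − 0.100000) = -0.00564516.
After k=1: 65.2904.
Order-2 term: −1/720 · (6.71344e-05 − 0.00200000) = 2.68454e-06.
After k=2: 65.2904.
Order-3 term: 1/30240 · (8.38306e-07 − 0.000240000) = -7.90879e-09.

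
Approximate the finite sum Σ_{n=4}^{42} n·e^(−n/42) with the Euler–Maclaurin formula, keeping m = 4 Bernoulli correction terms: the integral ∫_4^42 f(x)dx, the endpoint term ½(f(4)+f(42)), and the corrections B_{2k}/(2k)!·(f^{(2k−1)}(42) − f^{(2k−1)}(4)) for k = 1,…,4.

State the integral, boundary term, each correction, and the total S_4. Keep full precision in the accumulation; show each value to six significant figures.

∫_4^42 x·e^(−x/42) dx evaluates to 458.612.
Endpoint term: (f(4) + f(42))/2 = (3.63663 + 15.4509)/2 = 9.54378.
Running total after boundary: 468.155.
k=1: B_{2}/(2)! × [f^{(1)}(42) − f^{(1)}(4)] = 1/12 × (0.00000 − 0.822570) = -0.0685475.
Running total after k=1: 468.087.
k=2: B_{4}/(4)! × [f^{(3)}(42) − f^{(3)}(4)] = −1/720 × (0.000417097 − 0.00149710) = 1.50000e-06.
Running total after k=2: 468.087.
k=3: B_{6}/(6)! × [f^{(5)}(42) − f^{(5)}(4)] = 1/30240 × (4.72899e-07 − 1.43304e-06) = -3.17508e-11.
Running total after k=3: 468.087.
k=4: B_{8}/(8)! × [f^{(7)}(42) − f^{(7)}(4)] = −1/1209600 × (4.02125e-10 − 1.14365e-09) = 6.13030e-16.

S_4 ≈ 468.087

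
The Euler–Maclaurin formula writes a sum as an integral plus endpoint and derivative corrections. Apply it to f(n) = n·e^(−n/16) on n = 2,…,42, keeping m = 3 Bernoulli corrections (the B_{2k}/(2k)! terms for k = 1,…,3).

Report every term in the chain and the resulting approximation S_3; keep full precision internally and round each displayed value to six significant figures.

Integral: ∫_2^42 x·e^(−x/16) dx = 186.935.
½[f(2) + f(42)] = ½[1.76499 + 3.04247] = 2.40373.
Integral + boundary = 189.339.
Correction k=1: B_{2}/2! · (f^{(1)}(42) − f^{(1)}(2)) = 1/12 · (-0.117715 − 0.772185) = -0.0741583.
Partial sum through k=1: 189.265.
Correction k=2: B_{4}/4! · (f^{(3)}(42) − f^{(3)}(2)) = −1/720 · (0.000106113 − 0.00991085) = 1.36177e-05.
Partial sum through k=2: 189.265.
Correction k=3: B_{6}/6! · (f^{(5)}(42) − f^{(5)}(2)) = 1/30240 · (2.62519e-06 − 6.56459e-05) = -2.08402e-09.

S_3 ≈ 189.265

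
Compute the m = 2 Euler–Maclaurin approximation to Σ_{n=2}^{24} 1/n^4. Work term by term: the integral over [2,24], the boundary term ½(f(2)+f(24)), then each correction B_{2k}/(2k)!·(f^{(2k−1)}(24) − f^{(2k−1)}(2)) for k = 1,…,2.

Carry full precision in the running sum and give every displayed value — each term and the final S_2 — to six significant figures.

S_2 ≈ 0.0820086

Integral: ∫_2^24 1/x^4 dx = 0.0416426.
½[f(2) + f(24)] = ½[0.0625000 + 3.01408e-06] = 0.0312515.
So far: 0.0728941.
k=1: B_{2}/(2)! × [f^{(1)}(24) − f^{(1)}(2)] = 1/12 × (-5.02347e-07 − (-0.125000)) = 0.0104166.
Partial sum through k=1: 0.0833107.
k=2: B_{4}/(4)! × [f^{(3)}(24) − f^{(3)}(2)] = −1/720 × (-2.61639e-08 − (-0.937500)) = -0.00130208.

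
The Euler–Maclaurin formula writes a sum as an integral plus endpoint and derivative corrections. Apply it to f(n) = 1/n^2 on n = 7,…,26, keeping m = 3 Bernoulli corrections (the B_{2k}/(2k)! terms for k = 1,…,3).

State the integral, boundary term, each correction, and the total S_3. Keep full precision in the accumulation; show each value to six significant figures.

∫_7^26 1/x^2 dx evaluates to 0.104396.
Endpoint term: (f(7) + f(26))/2 = (0.0204082 + 0.00147929)/2 = 0.0109437.
Running total after boundary: 0.115339.
k=1: B_{2}/(2)! × [f^{(1)}(26) − f^{(1)}(7)] = 1/12 × (-0.000113792 − (-0.00583090)) = 0.000476426.
After k=1: 0.115816.
k=2: B_{4}/(4)! × [f^{(3)}(26) − f^{(3)}(7)] = −1/720 × (-2.01997e-06 − (-0.00142798)) = -1.98050e-06.
After k=2: 0.115814.
k=3: B_{6}/(6)! × [f^{(5)}(26) − f^{(5)}(7)] = 1/30240 × (-8.96436e-08 − (-0.000874271)) = 2.89081e-08.

S_3 ≈ 0.115814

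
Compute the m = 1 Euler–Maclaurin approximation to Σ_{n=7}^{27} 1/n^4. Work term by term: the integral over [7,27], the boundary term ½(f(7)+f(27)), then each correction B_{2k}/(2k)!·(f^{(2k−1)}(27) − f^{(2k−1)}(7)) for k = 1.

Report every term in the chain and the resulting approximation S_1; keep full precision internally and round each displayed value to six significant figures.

S_1 ≈ 0.00118388

Integral: ∫_7^27 1/x^4 dx = 0.000954882.
Boundary: ½(f(7) + f(27)) = ½(0.000416493 + 1.88168e-06) = 0.000209187.
Integral + boundary = 0.00116407.
Correction k=1: B_{2}/2! · (f^{(1)}(27) − f^{(1)}(7)) = 1/12 · (-2.78767e-07 − (-0.000237996)) = 1.98098e-05.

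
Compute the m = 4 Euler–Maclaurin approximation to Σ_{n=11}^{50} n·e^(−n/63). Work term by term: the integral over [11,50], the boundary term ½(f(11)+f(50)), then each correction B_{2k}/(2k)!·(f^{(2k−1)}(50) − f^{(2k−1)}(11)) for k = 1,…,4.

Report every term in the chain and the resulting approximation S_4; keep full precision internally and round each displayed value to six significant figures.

S_4 ≈ 711.828

∫_11^50 x·e^(−x/63) dx evaluates to 695.955.
Boundary: ½(f(11) + f(50)) = ½(9.23769 + 22.6095) = 15.9236.
So far: 711.878.
k=1: B_{2}/(2)! × [f^{(1)}(50) − f^{(1)}(11)] = 1/12 × (0.0933092 − 0.693160) = -0.0499876.
Partial sum through k=1: 711.828.
k=2: B_{4}/(4)! × [f^{(3)}(50) − f^{(3)}(11)] = −1/720 × (0.000251371 − 0.000597818) = 4.81177e-07.
Partial sum through k=2: 711.828.
k=3: B_{6}/(6)! × [f^{(5)}(50) − f^{(5)}(11)] = 1/30240 × (1.20744e-07 − 2.57242e-07) = -4.51382e-12.
Partial sum through k=3: 711.828.
k=4: B_{8}/(8)! × [f^{(7)}(50) − f^{(7)}(11)] = −1/1209600 × (4.48864e-11 − 9.16759e-11) = 3.86818e-17.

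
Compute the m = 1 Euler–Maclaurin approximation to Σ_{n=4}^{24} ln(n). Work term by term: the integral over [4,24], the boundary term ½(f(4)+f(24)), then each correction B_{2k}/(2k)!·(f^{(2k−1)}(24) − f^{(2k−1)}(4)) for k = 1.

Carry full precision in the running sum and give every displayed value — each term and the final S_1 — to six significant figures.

Integral: ∫_4^24 ln(x) dx = 50.7281.
½[f(4) + f(24)] = ½[1.38629 + 3.17805] = 2.28217.
Integral + boundary = 53.0103.
k=1: B_{2}/(2)! × [f^{(1)}(24) − f^{(1)}(4)] = 1/12 × (0.0416667 − 0.250000) = -0.0173611.

S_1 ≈ 52.9929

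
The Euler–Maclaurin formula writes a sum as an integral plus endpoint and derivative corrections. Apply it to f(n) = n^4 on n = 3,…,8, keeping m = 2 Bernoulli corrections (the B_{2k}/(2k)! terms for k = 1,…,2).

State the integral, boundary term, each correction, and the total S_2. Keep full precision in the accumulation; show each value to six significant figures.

S_2 ≈ 8755.00

The integral term ∫_3^8 x^4 dx = 6505.00.
½[f(3) + f(8)] = ½[81.0000 + 4096.00] = 2088.50.
Running total after boundary: 8593.50.
Correction k=1: B_{2}/2! · (f^{(1)}(8) − f^{(1)}(3)) = 1/12 · (2048.00 − 108.000) = 161.667.
After k=1: 8755.17.
Correction k=2: B_{4}/4! · (f^{(3)}(8) − f^{(3)}(3)) = −1/720 · (192.000 − 72.0000) = -0.166667.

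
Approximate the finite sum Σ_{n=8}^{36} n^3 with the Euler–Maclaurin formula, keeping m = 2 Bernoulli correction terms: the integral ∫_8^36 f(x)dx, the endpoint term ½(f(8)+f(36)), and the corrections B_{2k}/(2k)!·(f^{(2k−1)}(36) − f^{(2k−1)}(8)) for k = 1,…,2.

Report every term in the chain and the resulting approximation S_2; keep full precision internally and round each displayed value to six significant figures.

The integral term ∫_8^36 x^3 dx = 418880.
Endpoint term: (f(8) + f(36))/2 = (512.000 + 46656.0)/2 = 23584.0.
So far: 442464.
Correction k=1: B_{2}/2! · (f^{(1)}(36) − f^{(1)}(8)) = 1/12 · (3888.00 − 192.000) = 308.000.
Partial sum through k=1: 442772.
Correction k=2: B_{4}/4! · (f^{(3)}(36) − f^{(3)}(8)) = −1/720 · (6.00000 − 6.00000) = 0.00000.

S_2 ≈ 442772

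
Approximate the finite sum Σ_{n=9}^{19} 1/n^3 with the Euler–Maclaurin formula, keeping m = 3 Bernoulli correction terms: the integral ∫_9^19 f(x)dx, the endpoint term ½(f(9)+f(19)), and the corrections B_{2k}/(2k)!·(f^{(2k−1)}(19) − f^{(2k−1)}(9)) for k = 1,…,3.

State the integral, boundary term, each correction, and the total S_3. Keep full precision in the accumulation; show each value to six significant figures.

S_3 ≈ 0.00558260

∫_9^19 1/x^3 dx evaluates to 0.00478780.
½[f(9) + f(19)] = ½[0.00137174 + 0.000145794] = 0.000758768.
Integral + boundary = 0.00554657.
k=1: B_{2}/(2)! × [f^{(1)}(19) − f^{(1)}(9)] = 1/12 × (-2.30201e-05 − (-0.000457247)) = 3.61856e-05.
After k=1: 0.00558275.
k=2: B_{4}/(4)! × [f^{(3)}(19) − f^{(3)}(9)] = −1/720 × (-1.27535e-06 − (-0.000112901)) = -1.55035e-07.
After k=2: 0.00558260.
k=3: B_{6}/(6)! × [f^{(5)}(19) − f^{(5)}(9)] = 1/30240 × (-1.48379e-07 − (-5.85410e-05)) = 1.93097e-09.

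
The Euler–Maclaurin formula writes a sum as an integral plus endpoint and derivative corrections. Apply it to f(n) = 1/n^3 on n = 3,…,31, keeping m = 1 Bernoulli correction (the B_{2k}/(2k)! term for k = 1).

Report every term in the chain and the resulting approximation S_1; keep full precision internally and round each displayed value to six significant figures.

S_1 ≈ 0.0766567

The integral term ∫_3^31 1/x^3 dx = 0.0550353.
Boundary: ½(f(3) + f(31)) = ½(0.0370370 + 3.35672e-05) = 0.0185353.
Integral + boundary = 0.0735706.
Correction k=1: B_{2}/2! · (f^{(1)}(31) − f^{(1)}(3)) = 1/12 · (-3.24844e-06 − (-0.0370370)) = 0.00308615.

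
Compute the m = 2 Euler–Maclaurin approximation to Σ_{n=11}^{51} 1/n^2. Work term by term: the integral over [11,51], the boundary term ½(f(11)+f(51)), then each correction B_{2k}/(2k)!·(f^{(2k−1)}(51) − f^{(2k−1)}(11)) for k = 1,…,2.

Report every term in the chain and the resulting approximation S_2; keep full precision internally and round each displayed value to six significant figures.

S_2 ≈ 0.0757495

∫_11^51 1/x^2 dx evaluates to 0.0713012.
Boundary: ½(f(11) + f(51)) = ½(0.00826446 + 0.000384468) = 0.00432447.
So far: 0.0756257.
k=1: B_{2}/(2)! × [f^{(1)}(51) − f^{(1)}(11)] = 1/12 × (-1.50772e-05 − (-0.00150263)) = 0.000123963.
Running total after k=1: 0.0757497.
k=2: B_{4}/(4)! × [f^{(3)}(51) − f^{(3)}(11)] = −1/720 × (-6.95601e-08 − (-0.000149021)) = -2.06877e-07.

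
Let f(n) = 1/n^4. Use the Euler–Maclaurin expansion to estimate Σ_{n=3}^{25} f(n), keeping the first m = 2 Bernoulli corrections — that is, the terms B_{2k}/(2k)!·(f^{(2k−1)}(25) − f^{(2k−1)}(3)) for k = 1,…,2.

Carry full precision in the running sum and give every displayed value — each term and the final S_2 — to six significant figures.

S_2 ≈ 0.0197940

∫_3^25 1/x^4 dx evaluates to 0.0123243.
½[f(3) + f(25)] = ½[0.0123457 + 2.56000e-06] = 0.00617412.
Running total after boundary: 0.0184985.
k=1: B_{2}/(2)! × [f^{(1)}(25) − f^{(1)}(3)] = 1/12 × (-4.09600e-07 − (-0.0164609)) = 0.00137171.
Partial sum through k=1: 0.0198702.
k=2: B_{4}/(4)! × [f^{(3)}(25) − f^{(3)}(3)] = −1/720 × (-1.96608e-08 − (-0.0548697)) = -7.62079e-05.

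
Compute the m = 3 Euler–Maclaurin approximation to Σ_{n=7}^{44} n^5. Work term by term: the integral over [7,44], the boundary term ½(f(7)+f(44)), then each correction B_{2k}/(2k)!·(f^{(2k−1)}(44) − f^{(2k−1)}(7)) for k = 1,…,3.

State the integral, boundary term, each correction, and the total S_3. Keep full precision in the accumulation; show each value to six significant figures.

The integral term ∫_7^44 x^5 dx = 1.20937e+09.
½[f(7) + f(44)] = ½[16807.0 + 1.64916e+08] = 8.24665e+07.
Integral + boundary = 1.29183e+09.
k=1: B_{2}/(2)! × [f^{(1)}(44) − f^{(1)}(7)] = 1/12 × (1.87405e+07 − 12005.0) = 1.56071e+06.
After k=1: 1.29339e+09.
k=2: B_{4}/(4)! × [f^{(3)}(44) − f^{(3)}(7)] = −1/720 × (116160 − 2940.00) = -157.250.
After k=2: 1.29339e+09.
k=3: B_{6}/(6)! × [f^{(5)}(44) − f^{(5)}(7)] = 1/30240 × (120.000 − 120.000) = 0.00000.

S_3 ≈ 1.29339e+09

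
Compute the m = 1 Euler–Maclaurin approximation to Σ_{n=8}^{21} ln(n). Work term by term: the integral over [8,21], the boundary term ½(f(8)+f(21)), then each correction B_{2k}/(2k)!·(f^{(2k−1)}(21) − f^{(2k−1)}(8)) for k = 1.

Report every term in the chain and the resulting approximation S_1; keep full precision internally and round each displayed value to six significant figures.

S_1 ≈ 36.8550

∫_8^21 ln(x) dx evaluates to 34.2994.
Endpoint term: (f(8) + f(21))/2 = (2.07944 + 3.04452)/2 = 2.56198.
Running total after boundary: 36.8614.
Correction k=1: B_{2}/2! · (f^{(1)}(21) − f^{(1)}(8)) = 1/12 · (0.0476190 − 0.125000) = -0.00644841.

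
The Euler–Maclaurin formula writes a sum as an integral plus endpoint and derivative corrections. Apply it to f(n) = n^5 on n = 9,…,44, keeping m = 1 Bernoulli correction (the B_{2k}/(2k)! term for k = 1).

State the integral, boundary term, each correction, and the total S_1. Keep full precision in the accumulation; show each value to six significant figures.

Integral: ∫_9^44 x^5 dx = 1.20930e+09.
Endpoint term: (f(9) + f(44))/2 = (59049.0 + 1.64916e+08)/2 = 8.24876e+07.
Running total after boundary: 1.29178e+09.
k=1: B_{2}/(2)! × [f^{(1)}(44) − f^{(1)}(9)] = 1/12 × (1.87405e+07 − 32805.0) = 1.55897e+06.

S_1 ≈ 1.29334e+09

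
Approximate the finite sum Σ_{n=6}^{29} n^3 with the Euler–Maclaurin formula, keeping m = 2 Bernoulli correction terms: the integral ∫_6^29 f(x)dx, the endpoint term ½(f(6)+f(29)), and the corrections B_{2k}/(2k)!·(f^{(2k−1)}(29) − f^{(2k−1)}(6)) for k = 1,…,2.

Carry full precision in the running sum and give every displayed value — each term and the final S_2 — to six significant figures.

Integral: ∫_6^29 x^3 dx = 176496.
½[f(6) + f(29)] = ½[216.000 + 24389.0] = 12302.5.
Running total after boundary: 188799.
Correction k=1: B_{2}/2! · (f^{(1)}(29) − f^{(1)}(6)) = 1/12 · (2523.00 − 108.000) = 201.250.
Running total after k=1: 189000.
Correction k=2: B_{4}/4! · (f^{(3)}(29) − f^{(3)}(6)) = −1/720 · (6.00000 − 6.00000) = 0.00000.

S_2 ≈ 189000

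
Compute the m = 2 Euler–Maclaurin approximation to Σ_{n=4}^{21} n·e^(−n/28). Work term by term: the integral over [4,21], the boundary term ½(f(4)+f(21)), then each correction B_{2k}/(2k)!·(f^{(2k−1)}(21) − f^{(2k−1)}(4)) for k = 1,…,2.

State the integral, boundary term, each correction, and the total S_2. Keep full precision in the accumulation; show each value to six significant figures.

The integral term ∫_4^21 x·e^(−x/28) dx = 128.636.
Boundary: ½(f(4) + f(21)) = ½(3.46751 + 9.91970) = 6.69360.
So far: 135.329.
Correction k=1: B_{2}/2! · (f^{(1)}(21) − f^{(1)}(4)) = 1/12 · (0.118092 − 0.743038) = -0.0520789.
Running total after k=1: 135.277.
Correction k=2: B_{4}/4! · (f^{(3)}(21) − f^{(3)}(4)) = −1/720 · (0.00135564 − 0.00315918) = 2.50491e-06.

S_2 ≈ 135.277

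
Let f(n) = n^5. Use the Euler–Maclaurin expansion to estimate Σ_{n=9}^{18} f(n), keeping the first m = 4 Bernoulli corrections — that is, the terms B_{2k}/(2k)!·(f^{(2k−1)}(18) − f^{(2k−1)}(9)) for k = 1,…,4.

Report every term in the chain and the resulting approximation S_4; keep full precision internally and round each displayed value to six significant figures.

S_4 ≈ 6.59542e+06

Integral: ∫_9^18 x^5 dx = 5.58013e+06.
½[f(9) + f(18)] = ½[59049.0 + 1.88957e+06] = 974308.
So far: 6.55444e+06.
Correction k=1: B_{2}/2! · (f^{(1)}(18) − f^{(1)}(9)) = 1/12 · (524880 − 32805.0) = 41006.2.
Partial sum through k=1: 6.59545e+06.
Correction k=2: B_{4}/4! · (f^{(3)}(18) − f^{(3)}(9)) = −1/720 · (19440.0 − 4860.00) = -20.2500.
Partial sum through k=2: 6.59542e+06.
Correction k=3: B_{6}/6! · (f^{(5)}(18) − f^{(5)}(9)) = 1/30240 · (120.000 − 120.000) = 0.00000.
Partial sum through k=3: 6.59542e+06.
Correction k=4: B_{8}/8! · (f^{(7)}(18) − f^{(7)}(9)) = −1/1209600 · (0.00000 − 0.00000) = 0.00000.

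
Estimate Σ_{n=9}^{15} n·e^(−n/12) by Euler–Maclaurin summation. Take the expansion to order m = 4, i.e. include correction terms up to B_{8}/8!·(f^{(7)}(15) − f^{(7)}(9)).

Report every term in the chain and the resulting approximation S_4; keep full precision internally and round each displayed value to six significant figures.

S_4 ≈ 30.4674

The integral term ∫_9^15 x·e^(−x/12) dx = 26.2088.
Endpoint term: (f(9) + f(15))/2 = (4.25130 + 4.29757)/2 = 4.27444.
Running total after boundary: 30.4833.
Correction k=1: B_{2}/2! · (f^{(1)}(15) − f^{(1)}(9)) = 1/12 · (-0.0716262 − 0.118092) = -0.0158098.
Partial sum through k=1: 30.4674.
Correction k=2: B_{4}/4! · (f^{(3)}(15) − f^{(3)}(9)) = −1/720 · (0.00348183 − 0.00738073) = 5.41514e-06.
Partial sum through k=2: 30.4674.
Correction k=3: B_{6}/6! · (f^{(5)}(15) − f^{(5)}(9)) = 1/30240 · (5.18129e-05 − 9.68151e-05) = -1.48817e-09.
Partial sum through k=3: 30.4674.
Correction k=4: B_{8}/8! · (f^{(7)}(15) − f^{(7)}(9)) = −1/1209600 · (5.51712e-07 − 9.88716e-07) = 3.61280e-13.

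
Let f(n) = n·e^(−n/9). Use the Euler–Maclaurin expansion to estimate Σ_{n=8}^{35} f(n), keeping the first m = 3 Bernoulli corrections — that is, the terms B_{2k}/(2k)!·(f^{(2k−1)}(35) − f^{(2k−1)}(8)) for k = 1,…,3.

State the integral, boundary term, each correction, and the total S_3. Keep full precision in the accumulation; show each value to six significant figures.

∫_8^35 x·e^(−x/9) dx evaluates to 54.7948.
Endpoint term: (f(8) + f(35))/2 = (3.28890 + 0.716383)/2 = 2.00264.
So far: 56.7975.
Correction k=1: B_{2}/2! · (f^{(1)}(35) − f^{(1)}(8)) = 1/12 · (-0.0591300 − 0.0456791) = -0.00873409.
Partial sum through k=1: 56.7887.
Correction k=2: B_{4}/4! · (f^{(3)}(35) − f^{(3)}(8)) = −1/720 · (-0.000224615 − 0.0107149) = 1.51937e-05.
Partial sum through k=2: 56.7887.
Correction k=3: B_{6}/6! · (f^{(5)}(35) − f^{(5)}(8)) = 1/30240 · (3.46629e-06 − 0.000257602) = -8.40397e-09.

S_3 ≈ 56.7887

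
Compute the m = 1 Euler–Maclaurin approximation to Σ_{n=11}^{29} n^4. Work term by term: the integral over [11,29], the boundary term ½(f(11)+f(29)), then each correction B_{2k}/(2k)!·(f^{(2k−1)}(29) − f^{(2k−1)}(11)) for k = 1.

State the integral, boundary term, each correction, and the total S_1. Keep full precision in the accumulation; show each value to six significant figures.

∫_11^29 x^4 dx evaluates to 4.07002e+06.
½[f(11) + f(29)] = ½[14641.0 + 707281] = 360961.
Running total after boundary: 4.43098e+06.
k=1: B_{2}/(2)! × [f^{(1)}(29) − f^{(1)}(11)] = 1/12 × (97556.0 − 5324.00) = 7686.00.

S_1 ≈ 4.43867e+06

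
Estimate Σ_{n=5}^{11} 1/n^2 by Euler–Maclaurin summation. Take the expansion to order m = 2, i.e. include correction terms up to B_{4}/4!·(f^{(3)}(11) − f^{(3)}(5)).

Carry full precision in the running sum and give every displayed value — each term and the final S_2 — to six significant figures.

S_2 ≈ 0.134421

∫_5^11 1/x^2 dx evaluates to 0.109091.
Endpoint term: (f(5) + f(11))/2 = (0.0400000 + 0.00826446)/2 = 0.0241322.
Running total after boundary: 0.133223.
Correction k=1: B_{2}/2! · (f^{(1)}(11) − f^{(1)}(5)) = 1/12 · (-0.00150263 − (-0.0160000)) = 0.00120811.
Running total after k=1: 0.134431.
Correction k=2: B_{4}/4! · (f^{(3)}(11) − f^{(3)}(5)) = −1/720 · (-0.000149021 − (-0.00768000)) = -1.04597e-05.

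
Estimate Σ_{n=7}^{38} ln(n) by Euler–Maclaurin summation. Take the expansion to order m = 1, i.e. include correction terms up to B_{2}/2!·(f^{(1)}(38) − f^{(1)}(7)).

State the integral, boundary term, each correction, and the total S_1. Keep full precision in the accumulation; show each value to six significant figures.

∫_7^38 ln(x) dx evaluates to 93.6069.
Endpoint term: (f(7) + f(38))/2 = (1.94591 + 3.63759)/2 = 2.79175.
Integral + boundary = 96.3987.
Correction k=1: B_{2}/2! · (f^{(1)}(38) − f^{(1)}(7)) = 1/12 · (0.0263158 − 0.142857) = -0.00971178.

S_1 ≈ 96.3889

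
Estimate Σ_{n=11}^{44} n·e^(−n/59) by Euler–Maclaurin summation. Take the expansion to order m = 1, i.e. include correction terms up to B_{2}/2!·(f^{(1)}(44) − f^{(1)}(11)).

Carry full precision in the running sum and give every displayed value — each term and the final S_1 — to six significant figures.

S_1 ≈ 559.713

∫_11^44 x·e^(−x/59) dx evaluates to 544.758.
Boundary: ½(f(11) + f(44)) = ½(9.12899 + 20.8724) = 15.0007.
Integral + boundary = 559.759.
k=1: B_{2}/(2)! × [f^{(1)}(44) − f^{(1)}(11)] = 1/12 × (0.120603 − 0.675179) = -0.0462147.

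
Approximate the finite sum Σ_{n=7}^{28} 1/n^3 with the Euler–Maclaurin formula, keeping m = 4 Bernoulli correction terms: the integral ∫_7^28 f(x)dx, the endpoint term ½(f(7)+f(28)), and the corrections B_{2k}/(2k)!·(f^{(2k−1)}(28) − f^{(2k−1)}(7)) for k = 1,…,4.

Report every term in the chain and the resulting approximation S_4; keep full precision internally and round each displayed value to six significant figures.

S_4 ≈ 0.0111499

∫_7^28 1/x^3 dx evaluates to 0.00956633.
Endpoint term: (f(7) + f(28))/2 = (0.00291545 + 4.55539e-05)/2 = 0.00148050.
Running total after boundary: 0.0110468.
Order-1 term: 1/12 · (-4.88078e-06 − (-0.00124948)) = 0.000103717.
Running total after k=1: 0.0111505.
Order-2 term: −1/720 · (-1.24510e-07 − (-0.000509992)) = -7.08149e-07.
Running total after k=2: 0.0111498.
Order-3 term: 1/30240 · (-6.67016e-09 − (-0.000437136)) = 1.44553e-08.
Running total after k=3: 0.0111499.
Order-4 term: −1/1209600 · (-6.12566e-10 − (-0.000642322)) = -5.31019e-10.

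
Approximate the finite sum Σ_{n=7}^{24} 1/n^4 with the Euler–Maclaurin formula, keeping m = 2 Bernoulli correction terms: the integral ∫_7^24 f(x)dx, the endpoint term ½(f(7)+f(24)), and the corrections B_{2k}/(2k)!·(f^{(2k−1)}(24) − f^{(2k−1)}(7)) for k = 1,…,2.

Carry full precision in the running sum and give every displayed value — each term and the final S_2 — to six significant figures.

The integral term ∫_7^24 1/x^4 dx = 0.000947705.
½[f(7) + f(24)] = ½[0.000416493 + 3.01408e-06] = 0.000209754.
Running total after boundary: 0.00115746.
Order-1 term: 1/12 · (-5.02347e-07 − (-0.000237996)) = 1.97911e-05.
After k=1: 0.00117725.
Order-2 term: −1/720 · (-2.61639e-08 − (-0.000145712)) = -2.02341e-07.

S_2 ≈ 0.00117705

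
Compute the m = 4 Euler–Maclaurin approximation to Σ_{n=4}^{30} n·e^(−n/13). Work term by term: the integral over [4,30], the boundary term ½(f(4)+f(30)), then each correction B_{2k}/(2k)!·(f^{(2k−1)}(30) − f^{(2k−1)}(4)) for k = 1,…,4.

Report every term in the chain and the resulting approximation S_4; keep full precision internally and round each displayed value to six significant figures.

S_4 ≈ 109.760

The integral term ∫_4^30 x·e^(−x/13) dx = 106.851.
Endpoint term: (f(4) + f(30))/2 = (2.94057 + 2.98472)/2 = 2.96264.
Integral + boundary = 109.814.
k=1: B_{2}/(2)! × [f^{(1)}(30) − f^{(1)}(4)] = 1/12 × (-0.130103 − 0.508944) = -0.0532539.
Running total after k=1: 109.760.
k=2: B_{4}/(4)! × [f^{(3)}(30) − f^{(3)}(4)] = −1/720 × (0.000407563 − 0.0117114) = 1.56998e-05.
Running total after k=2: 109.760.
k=3: B_{6}/(6)! × [f^{(5)}(30) − f^{(5)}(4)] = 1/30240 × (9.37850e-06 − 0.000120777) = -3.68381e-09.
Running total after k=3: 109.760.
k=4: B_{8}/(8)! × [f^{(7)}(30) − f^{(7)}(4)] = −1/1209600 × (9.67182e-08 − 1.01926e-06) = 7.62687e-13.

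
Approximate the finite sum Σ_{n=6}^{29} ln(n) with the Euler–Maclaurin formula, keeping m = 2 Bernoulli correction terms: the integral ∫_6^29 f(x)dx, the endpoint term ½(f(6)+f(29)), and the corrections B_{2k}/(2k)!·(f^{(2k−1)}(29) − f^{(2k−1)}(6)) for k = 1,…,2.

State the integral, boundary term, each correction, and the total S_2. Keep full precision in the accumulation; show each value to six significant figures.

S_2 ≈ 66.4695

∫_6^29 ln(x) dx evaluates to 63.9010.
Endpoint term: (f(6) + f(29))/2 = (1.79176 + 3.36730)/2 = 2.57953.
Integral + boundary = 66.4805.
k=1: B_{2}/(2)! × [f^{(1)}(29) − f^{(1)}(6)] = 1/12 × (0.0344828 − 0.166667) = -0.0110153.
Running total after k=1: 66.4695.
k=2: B_{4}/(4)! × [f^{(3)}(29) − f^{(3)}(6)] = −1/720 × (8.20042e-05 − 0.00925926) = 1.27462e-05.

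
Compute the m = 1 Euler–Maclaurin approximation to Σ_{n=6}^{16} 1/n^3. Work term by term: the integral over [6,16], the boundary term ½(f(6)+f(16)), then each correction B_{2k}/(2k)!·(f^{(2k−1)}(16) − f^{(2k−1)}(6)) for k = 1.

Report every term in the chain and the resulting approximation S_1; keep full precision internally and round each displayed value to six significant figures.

S_1 ≈ 0.0145617

∫_6^16 1/x^3 dx evaluates to 0.0119358.
Endpoint term: (f(6) + f(16))/2 = (0.00462963 + 0.000244141)/2 = 0.00243689.
Integral + boundary = 0.0143726.
k=1: B_{2}/(2)! × [f^{(1)}(16) − f^{(1)}(6)] = 1/12 × (-4.57764e-05 − (-0.00231481)) = 0.000189087.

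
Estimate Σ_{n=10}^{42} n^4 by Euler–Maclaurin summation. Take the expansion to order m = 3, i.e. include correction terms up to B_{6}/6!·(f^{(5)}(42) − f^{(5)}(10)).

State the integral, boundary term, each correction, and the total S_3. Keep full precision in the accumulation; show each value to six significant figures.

Integral: ∫_10^42 x^4 dx = 2.61182e+07.
Endpoint term: (f(10) + f(42))/2 = (10000.0 + 3.11170e+06)/2 = 1.56085e+06.
Integral + boundary = 2.76791e+07.
k=1: B_{2}/(2)! × [f^{(1)}(42) − f^{(1)}(10)] = 1/12 × (296352 − 4000.00) = 24362.7.
Partial sum through k=1: 2.77035e+07.
k=2: B_{4}/(4)! × [f^{(3)}(42) − f^{(3)}(10)] = −1/720 × (1008.00 − 240.000) = -1.06667.
Partial sum through k=2: 2.77035e+07.
k=3: B_{6}/(6)! × [f^{(5)}(42) − f^{(5)}(10)] = 1/30240 × (0.00000 − 0.00000) = 0.00000.

S_3 ≈ 2.77035e+07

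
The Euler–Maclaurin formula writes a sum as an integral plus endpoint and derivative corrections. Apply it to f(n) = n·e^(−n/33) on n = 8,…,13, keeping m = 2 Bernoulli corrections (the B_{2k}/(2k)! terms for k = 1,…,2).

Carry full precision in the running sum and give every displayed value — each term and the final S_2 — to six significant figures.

Integral: ∫_8^13 x·e^(−x/33) dx = 37.9990.
Endpoint term: (f(8) + f(13))/2 = (6.27779 + 8.76713)/2 = 7.52246.
Running total after boundary: 45.5214.
Correction k=1: B_{2}/2! · (f^{(1)}(13) − f^{(1)}(8)) = 1/12 · (0.408724 − 0.594487) = -0.0154803.
After k=1: 45.5060.
Correction k=2: B_{4}/4! · (f^{(3)}(13) − f^{(3)}(8)) = −1/720 · (0.00161388 − 0.00198708) = 5.18339e-07.

S_2 ≈ 45.5060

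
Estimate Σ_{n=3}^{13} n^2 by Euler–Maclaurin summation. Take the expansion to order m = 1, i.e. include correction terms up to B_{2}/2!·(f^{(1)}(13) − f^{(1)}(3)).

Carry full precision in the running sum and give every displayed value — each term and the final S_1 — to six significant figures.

S_1 ≈ 814.000

The integral term ∫_3^13 x^2 dx = 723.333.
Boundary: ½(f(3) + f(13)) = ½(9.00000 + 169.000) = 89.0000.
So far: 812.333.
Order-1 term: 1/12 · (26.0000 − 6.00000) = 1.66667.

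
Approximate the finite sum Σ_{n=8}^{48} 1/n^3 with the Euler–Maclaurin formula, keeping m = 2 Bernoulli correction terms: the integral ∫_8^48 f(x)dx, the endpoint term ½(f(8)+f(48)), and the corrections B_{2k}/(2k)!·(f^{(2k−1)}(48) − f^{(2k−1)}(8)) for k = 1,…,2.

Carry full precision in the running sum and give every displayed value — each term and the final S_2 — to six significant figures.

Integral: ∫_8^48 1/x^3 dx = 0.00759549.
Endpoint term: (f(8) + f(48))/2 = (0.00195312 + 9.04225e-06)/2 = 0.000981084.
Running total after boundary: 0.00857657.
Order-1 term: 1/12 · (-5.65140e-07 − (-0.000732422)) = 6.09881e-05.
Partial sum through k=1: 0.00863756.
Order-2 term: −1/720 · (-4.90573e-09 − (-0.000228882)) = -3.17885e-07.

S_2 ≈ 0.00863724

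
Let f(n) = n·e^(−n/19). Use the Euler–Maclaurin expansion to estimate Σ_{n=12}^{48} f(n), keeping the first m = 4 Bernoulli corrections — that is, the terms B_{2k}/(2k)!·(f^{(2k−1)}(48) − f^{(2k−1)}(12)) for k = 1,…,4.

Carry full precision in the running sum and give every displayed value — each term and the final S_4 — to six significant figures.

S_4 ≈ 216.504

The integral term ∫_12^48 x·e^(−x/19) dx = 211.421.
Boundary: ½(f(12) + f(48)) = ½(6.38102 + 3.83775) = 5.10938.
Running total after boundary: 216.531.
Order-1 term: 1/12 · (-0.122034 − 0.195908) = -0.0264952.
After k=1: 216.504.
Order-2 term: −1/720 · (0.000104910 − 0.00348867) = 4.69967e-06.
After k=2: 216.504.
Order-3 term: 1/30240 · (1.51763e-06 − 1.78246e-05) = -5.39250e-10.
After k=3: 216.504.
Order-4 term: −1/1209600 · (7.60289e-09 − 7.19812e-08) = 5.32228e-14.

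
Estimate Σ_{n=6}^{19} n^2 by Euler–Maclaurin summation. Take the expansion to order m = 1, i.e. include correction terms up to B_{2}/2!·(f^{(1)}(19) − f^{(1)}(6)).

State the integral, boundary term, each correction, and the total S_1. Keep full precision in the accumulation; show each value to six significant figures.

∫_6^19 x^2 dx evaluates to 2214.33.
½[f(6) + f(19)] = ½[36.0000 + 361.000] = 198.500.
Running total after boundary: 2412.83.
k=1: B_{2}/(2)! × [f^{(1)}(19) − f^{(1)}(6)] = 1/12 × (38.0000 − 12.0000) = 2.16667.

S_1 ≈ 2415.00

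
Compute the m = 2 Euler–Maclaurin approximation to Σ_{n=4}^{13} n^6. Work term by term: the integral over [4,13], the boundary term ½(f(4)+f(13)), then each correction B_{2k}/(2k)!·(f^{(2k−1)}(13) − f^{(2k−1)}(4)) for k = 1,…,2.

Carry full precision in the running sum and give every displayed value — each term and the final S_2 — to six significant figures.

Integral: ∫_4^13 x^6 dx = 8.96173e+06.
½[f(4) + f(13)] = ½[4096.00 + 4.82681e+06] = 2.41545e+06.
So far: 1.13772e+07.
k=1: B_{2}/(2)! × [f^{(1)}(13) − f^{(1)}(4)] = 1/12 × (2.22776e+06 − 6144.00) = 185134.
After k=1: 1.15623e+07.
k=2: B_{4}/(4)! × [f^{(3)}(13) − f^{(3)}(4)] = −1/720 × (263640 − 7680.00) = -355.500.

S_2 ≈ 1.15620e+07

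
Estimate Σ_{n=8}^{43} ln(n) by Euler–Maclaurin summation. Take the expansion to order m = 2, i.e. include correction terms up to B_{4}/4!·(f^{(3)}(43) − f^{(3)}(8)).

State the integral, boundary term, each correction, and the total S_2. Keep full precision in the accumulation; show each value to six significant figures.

S_2 ≈ 113.008

Integral: ∫_8^43 ln(x) dx = 110.096.
½[f(8) + f(43)] = ½[2.07944 + 3.76120] = 2.92032.
So far: 113.016.
Correction k=1: B_{2}/2! · (f^{(1)}(43) − f^{(1)}(8)) = 1/12 · (0.0232558 − 0.125000) = -0.00847868.
Partial sum through k=1: 113.008.
Correction k=2: B_{4}/4! · (f^{(3)}(43) − f^{(3)}(8)) = −1/720 · (2.51550e-05 − 0.00390625) = 5.39041e-06.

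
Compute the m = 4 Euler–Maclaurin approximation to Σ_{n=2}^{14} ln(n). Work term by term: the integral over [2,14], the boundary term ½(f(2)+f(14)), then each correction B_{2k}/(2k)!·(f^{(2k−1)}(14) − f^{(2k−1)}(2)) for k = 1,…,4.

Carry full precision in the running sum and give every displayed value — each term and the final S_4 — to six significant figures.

S_4 ≈ 25.1912

Integral: ∫_2^14 ln(x) dx = 23.5605.
Endpoint term: (f(2) + f(14))/2 = (0.693147 + 2.63906)/2 = 1.66610.
So far: 25.2266.
Order-1 term: 1/12 · (0.0714286 − 0.500000) = -0.0357143.
After k=1: 25.1909.
Order-2 term: −1/720 · (0.000728863 − 0.250000) = 0.000346210.
After k=2: 25.1912.
Order-3 term: 1/30240 · (4.46243e-05 − 0.750000) = -2.48001e-05.
After k=3: 25.1912.
Order-4 term: −1/1209600 · (6.83024e-06 − 5.62500) = 4.65029e-06.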